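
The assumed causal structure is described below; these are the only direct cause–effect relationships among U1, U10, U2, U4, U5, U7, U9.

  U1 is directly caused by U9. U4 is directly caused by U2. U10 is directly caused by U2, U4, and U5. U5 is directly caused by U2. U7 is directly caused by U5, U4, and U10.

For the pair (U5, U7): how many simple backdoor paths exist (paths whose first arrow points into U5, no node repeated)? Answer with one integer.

4

A backdoor path from U5 to U7 is any simple undirected path whose first edge points into U5 (i.e. leaves U5 via a parent).
Parents of U5: {U2}.
Enumerating:
  P1: U5 <- U2 -> U4 -> U10 -> U7
  P2: U5 <- U2 -> U4 -> U7
  P3: U5 <- U2 -> U10 <- U4 -> U7
  P4: U5 <- U2 -> U10 -> U7
That exhausts the simple backdoor paths. Count: 4.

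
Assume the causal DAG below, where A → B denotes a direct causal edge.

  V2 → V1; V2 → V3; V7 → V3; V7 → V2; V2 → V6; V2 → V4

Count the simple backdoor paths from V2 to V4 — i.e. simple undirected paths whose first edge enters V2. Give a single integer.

0

A backdoor path from V2 to V4 is any simple undirected path whose first edge points into V2 (i.e. leaves V2 via a parent).
Parents of V2: {V7}.
No simple path from any parent of V2 reaches V4 without revisiting V2, so there are no backdoor paths.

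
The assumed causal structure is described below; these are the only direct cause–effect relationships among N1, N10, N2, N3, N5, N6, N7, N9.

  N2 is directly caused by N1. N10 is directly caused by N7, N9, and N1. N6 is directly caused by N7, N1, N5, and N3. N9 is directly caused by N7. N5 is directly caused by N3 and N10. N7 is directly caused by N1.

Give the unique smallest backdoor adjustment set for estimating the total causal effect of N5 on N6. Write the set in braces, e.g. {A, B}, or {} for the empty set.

{N10, N3}

Variables eligible for adjustment (non-descendants of N5, excluding N5 and N6): {N1, N10, N2, N3, N7, N9}.
Backdoor paths from N5 to N6:
  P1: N5 <- N10 <- N1 -> N7 -> N6
  P2: N5 <- N10 <- N1 -> N6
  P3: N5 <- N10 <- N7 <- N1 -> N6
  P4: N5 <- N10 <- N7 -> N6
  P5: N5 <- N10 <- N9 <- N7 <- N1 -> N6
  P6: N5 <- N10 <- N9 <- N7 -> N6
  P7: N5 <- N3 -> N6
The empty set is not sufficient: P1 (N5 <- N10 <- N1 -> N7 -> N6) has no collider blocking it and no conditioned non-collider, so it is open.
Try {N10, N3}:
  P1: blocked at chain node N10 ∈ conditioning set.
  P2: blocked at chain node N10 ∈ conditioning set.
  P3: blocked at chain node N10 ∈ conditioning set.
  P4: blocked at chain node N10 ∈ conditioning set.
  P5: blocked at chain node N10 ∈ conditioning set.
  P6: blocked at chain node N10 ∈ conditioning set.
  P7: blocked at fork node N3 ∈ conditioning set.
{N10, N3} contains no descendant of N5 and blocks every backdoor path.
Every element of {N10, N3} is needed (dropping N10 leaves P1 open; dropping N3 leaves P7 open), so no proper subset is valid.
Among all size-2 subsets of the eligible variables, only {N10, N3} blocks every backdoor path, so it is the unique smallest valid adjustment set.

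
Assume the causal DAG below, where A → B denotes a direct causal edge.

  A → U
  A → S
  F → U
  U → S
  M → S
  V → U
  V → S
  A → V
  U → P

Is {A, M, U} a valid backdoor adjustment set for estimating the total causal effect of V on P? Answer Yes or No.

No

Backdoor paths from V to P (paths whose first edge points into V):
  P1: V <- A -> U -> P
  P2: V <- A -> S <- U -> P
Condition 1 (no descendant of V in the set): FAILS — U is a descendant of V.
Condition 2 (every backdoor path blocked by {A, M, U}):
  P1: blocked at fork node A ∈ conditioning set.
  P2: blocked at fork node A ∈ conditioning set.
{A, M, U} does not satisfy the backdoor criterion.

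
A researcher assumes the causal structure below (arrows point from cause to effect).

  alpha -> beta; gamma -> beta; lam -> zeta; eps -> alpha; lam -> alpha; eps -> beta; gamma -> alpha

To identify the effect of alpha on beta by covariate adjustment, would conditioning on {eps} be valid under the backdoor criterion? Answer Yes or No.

Backdoor paths from alpha to beta (paths whose first edge points into alpha):
  P1: alpha <- gamma -> beta
  P2: alpha <- eps -> beta
Condition 1 (no descendant of alpha in the set): holds — descendants of alpha are {beta}; none are in {eps}.
Condition 2 (every backdoor path blocked by {eps}):
  P1: open — no interior node is in the conditioning set.
  P2: blocked at fork node eps ∈ conditioning set.
{eps} does not satisfy the backdoor criterion.

No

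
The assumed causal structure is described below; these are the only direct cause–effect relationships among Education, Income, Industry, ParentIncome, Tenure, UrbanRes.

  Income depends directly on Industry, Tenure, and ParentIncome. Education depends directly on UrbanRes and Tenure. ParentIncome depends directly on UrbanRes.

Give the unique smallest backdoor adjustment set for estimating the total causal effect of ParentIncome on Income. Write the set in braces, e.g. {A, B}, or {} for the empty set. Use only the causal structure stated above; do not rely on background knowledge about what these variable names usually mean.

{}

Variables eligible for adjustment (non-descendants of ParentIncome, excluding ParentIncome and Income): {Education, Industry, Tenure, UrbanRes}.
Backdoor paths from ParentIncome to Income:
  P1: ParentIncome <- UrbanRes -> Education <- Tenure -> Income
Each backdoor path contains an unconditioned collider, so every path is already blocked with the empty conditioning set:
  P1: blocked at collider Education (neither it nor any descendant is in the conditioning set).
The empty set is therefore the unique smallest valid set.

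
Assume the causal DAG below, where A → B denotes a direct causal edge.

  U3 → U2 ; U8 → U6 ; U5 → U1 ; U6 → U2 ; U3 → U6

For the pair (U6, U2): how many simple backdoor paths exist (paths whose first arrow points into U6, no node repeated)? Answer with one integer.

1

A backdoor path from U6 to U2 is any simple undirected path whose first edge points into U6 (i.e. leaves U6 via a parent).
Parents of U6: {U3, U8}.
Enumerating:
  P1: U6 <- U3 -> U2
That exhausts the simple backdoor paths. Count: 1.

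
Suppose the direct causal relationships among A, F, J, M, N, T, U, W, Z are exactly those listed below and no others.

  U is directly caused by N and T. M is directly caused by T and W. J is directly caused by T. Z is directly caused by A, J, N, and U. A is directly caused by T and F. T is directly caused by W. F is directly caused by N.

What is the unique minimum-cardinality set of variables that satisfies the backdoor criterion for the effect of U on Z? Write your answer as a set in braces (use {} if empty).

{N, T}

Variables eligible for adjustment (non-descendants of U, excluding U and Z): {A, F, J, M, N, T, W}.
Backdoor paths from U to Z:
  P1: U <- N -> F -> A <- T -> J -> Z
  P2: U <- N -> F -> A -> Z
  P3: U <- N -> Z
  P4: U <- T -> A <- F <- N -> Z
  P5: U <- T -> A -> Z
  P6: U <- T -> J -> Z
The empty set is not sufficient: P2 (U <- N -> F -> A -> Z) has no collider blocking it and no conditioned non-collider, so it is open.
Try {N, T}:
  P1: blocked at fork node N ∈ conditioning set.
  P2: blocked at fork node N ∈ conditioning set.
  P3: blocked at fork node N ∈ conditioning set.
  P4: blocked at fork node T ∈ conditioning set.
  P5: blocked at fork node T ∈ conditioning set.
  P6: blocked at fork node T ∈ conditioning set.
{N, T} contains no descendant of U and blocks every backdoor path.
Every element of {N, T} is needed (dropping N leaves P2 open; dropping T leaves P5 open), so no proper subset is valid.
Among all size-2 subsets of the eligible variables, only {N, T} blocks every backdoor path, so it is the unique smallest valid adjustment set.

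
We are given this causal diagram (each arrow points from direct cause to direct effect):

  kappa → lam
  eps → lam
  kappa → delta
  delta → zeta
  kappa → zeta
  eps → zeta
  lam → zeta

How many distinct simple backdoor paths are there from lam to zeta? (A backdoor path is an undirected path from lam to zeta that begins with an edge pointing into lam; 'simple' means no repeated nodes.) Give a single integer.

A backdoor path from lam to zeta is any simple undirected path whose first edge points into lam (i.e. leaves lam via a parent).
Parents of lam: {eps, kappa}.
Enumerating:
  P1: lam <- kappa -> delta -> zeta
  P2: lam <- kappa -> zeta
  P3: lam <- eps -> zeta
That exhausts the simple backdoor paths. Count: 3.

3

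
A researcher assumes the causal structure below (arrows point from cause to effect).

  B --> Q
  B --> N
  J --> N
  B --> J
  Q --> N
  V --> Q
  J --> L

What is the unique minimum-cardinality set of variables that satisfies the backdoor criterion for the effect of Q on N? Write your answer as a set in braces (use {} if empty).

{B}

Variables eligible for adjustment (non-descendants of Q, excluding Q and N): {B, J, L, V}.
Backdoor paths from Q to N:
  P1: Q <- B -> J -> N
  P2: Q <- B -> N
The empty set is not sufficient: P1 (Q <- B -> J -> N) has no collider blocking it and no conditioned non-collider, so it is open.
Try {B}:
  P1: blocked at fork node B ∈ conditioning set.
  P2: blocked at fork node B ∈ conditioning set.
{B} contains no descendant of Q and blocks every backdoor path.
No other singleton works — e.g. {V} leaves P1 open — so {B} is the unique smallest valid adjustment set.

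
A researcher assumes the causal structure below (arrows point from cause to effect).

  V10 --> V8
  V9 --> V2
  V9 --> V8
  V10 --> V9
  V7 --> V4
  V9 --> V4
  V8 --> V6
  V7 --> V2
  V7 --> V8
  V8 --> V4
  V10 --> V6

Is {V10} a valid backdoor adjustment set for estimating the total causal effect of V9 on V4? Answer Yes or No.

Backdoor paths from V9 to V4 (paths whose first edge points into V9):
  P1: V9 <- V10 -> V8 <- V7 -> V4
  P2: V9 <- V10 -> V8 -> V4
  P3: V9 <- V10 -> V6 <- V8 <- V7 -> V4
  P4: V9 <- V10 -> V6 <- V8 -> V4
Condition 1 (no descendant of V9 in the set): holds — descendants of V9 are {V2, V4, V6, V8}; none are in {V10}.
Condition 2 (every backdoor path blocked by {V10}):
  P1: blocked at fork node V10 ∈ conditioning set.
  P2: blocked at fork node V10 ∈ conditioning set.
  P3: blocked at fork node V10 ∈ conditioning set.
  P4: blocked at fork node V10 ∈ conditioning set.
{V10} satisfies the backdoor criterion.

Yes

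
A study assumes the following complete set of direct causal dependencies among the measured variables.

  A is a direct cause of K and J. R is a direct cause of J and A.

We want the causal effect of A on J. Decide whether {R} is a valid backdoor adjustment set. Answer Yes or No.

Backdoor paths from A to J (paths whose first edge points into A):
  P1: A <- R -> J
Condition 1 (no descendant of A in the set): holds — descendants of A are {J, K}; none are in {R}.
Condition 2 (every backdoor path blocked by {R}):
  P1: blocked at fork node R ∈ conditioning set.
{R} satisfies the backdoor criterion.

Yes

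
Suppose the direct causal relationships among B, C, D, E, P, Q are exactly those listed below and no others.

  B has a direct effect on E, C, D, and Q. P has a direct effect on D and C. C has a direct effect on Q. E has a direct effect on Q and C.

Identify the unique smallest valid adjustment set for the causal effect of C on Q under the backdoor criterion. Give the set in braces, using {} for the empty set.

{B, E}

Variables eligible for adjustment (non-descendants of C, excluding C and Q): {B, D, E, P}.
Backdoor paths from C to Q:
  P1: C <- P -> D <- B -> E -> Q
  P2: C <- P -> D <- B -> Q
  P3: C <- B -> E -> Q
  P4: C <- B -> Q
  P5: C <- E <- B -> Q
  P6: C <- E -> Q
The empty set is not sufficient: P3 (C <- B -> E -> Q) has no collider blocking it and no conditioned non-collider, so it is open.
Try {B, E}:
  P1: blocked at collider D (neither it nor any descendant is in the conditioning set).
  P2: blocked at collider D (neither it nor any descendant is in the conditioning set).
  P3: blocked at fork node B ∈ conditioning set.
  P4: blocked at fork node B ∈ conditioning set.
  P5: blocked at chain node E ∈ conditioning set.
  P6: blocked at fork node E ∈ conditioning set.
{B, E} contains no descendant of C and blocks every backdoor path.
Every element of {B, E} is needed (dropping B leaves P4 open; dropping E leaves P6 open), so no proper subset is valid.
Among all size-2 subsets of the eligible variables, only {B, E} blocks every backdoor path, so it is the unique smallest valid adjustment set.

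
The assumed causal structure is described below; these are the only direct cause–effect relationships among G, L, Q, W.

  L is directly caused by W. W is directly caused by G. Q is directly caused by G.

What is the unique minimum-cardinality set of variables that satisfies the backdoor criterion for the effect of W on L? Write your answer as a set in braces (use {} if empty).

Variables eligible for adjustment (non-descendants of W, excluding W and L): {G, Q}.
Backdoor paths from W to L:
  (none)
With no backdoor paths the empty set already satisfies the criterion, and it is trivially minimal.

{}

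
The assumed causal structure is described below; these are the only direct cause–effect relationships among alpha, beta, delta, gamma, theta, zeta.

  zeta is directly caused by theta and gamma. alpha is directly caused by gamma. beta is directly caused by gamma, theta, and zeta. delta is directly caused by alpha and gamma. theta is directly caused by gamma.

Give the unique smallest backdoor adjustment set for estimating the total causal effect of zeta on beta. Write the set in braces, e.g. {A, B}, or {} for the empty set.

{gamma, theta}

Variables eligible for adjustment (non-descendants of zeta, excluding zeta and beta): {alpha, delta, gamma, theta}.
Backdoor paths from zeta to beta:
  P1: zeta <- gamma -> theta -> beta
  P2: zeta <- gamma -> beta
  P3: zeta <- theta <- gamma -> beta
  P4: zeta <- theta -> beta
The empty set is not sufficient: P1 (zeta <- gamma -> theta -> beta) has no collider blocking it and no conditioned non-collider, so it is open.
Try {gamma, theta}:
  P1: blocked at fork node gamma ∈ conditioning set.
  P2: blocked at fork node gamma ∈ conditioning set.
  P3: blocked at chain node theta ∈ conditioning set.
  P4: blocked at fork node theta ∈ conditioning set.
{gamma, theta} contains no descendant of zeta and blocks every backdoor path.
Every element of {gamma, theta} is needed (dropping gamma leaves P2 open; dropping theta leaves P4 open), so no proper subset is valid.
Among all size-2 subsets of the eligible variables, only {gamma, theta} blocks every backdoor path, so it is the unique smallest valid adjustment set.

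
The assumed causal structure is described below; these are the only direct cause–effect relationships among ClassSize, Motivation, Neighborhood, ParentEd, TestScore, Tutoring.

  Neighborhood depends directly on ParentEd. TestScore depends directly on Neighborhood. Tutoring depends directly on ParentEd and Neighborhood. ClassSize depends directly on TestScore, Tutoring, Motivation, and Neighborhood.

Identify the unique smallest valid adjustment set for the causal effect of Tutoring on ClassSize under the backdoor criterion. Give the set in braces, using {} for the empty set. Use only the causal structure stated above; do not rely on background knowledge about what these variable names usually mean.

{Neighborhood}

Variables eligible for adjustment (non-descendants of Tutoring, excluding Tutoring and ClassSize): {Motivation, Neighborhood, ParentEd, TestScore}.
Backdoor paths from Tutoring to ClassSize:
  P1: Tutoring <- ParentEd -> Neighborhood -> TestScore -> ClassSize
  P2: Tutoring <- ParentEd -> Neighborhood -> ClassSize
  P3: Tutoring <- Neighborhood -> TestScore -> ClassSize
  P4: Tutoring <- Neighborhood -> ClassSize
The empty set is not sufficient: P1 (Tutoring <- ParentEd -> Neighborhood -> TestScore -> ClassSize) has no collider blocking it and no conditioned non-collider, so it is open.
Try {Neighborhood}:
  P1: blocked at chain node Neighborhood ∈ conditioning set.
  P2: blocked at chain node Neighborhood ∈ conditioning set.
  P3: blocked at fork node Neighborhood ∈ conditioning set.
  P4: blocked at fork node Neighborhood ∈ conditioning set.
{Neighborhood} contains no descendant of Tutoring and blocks every backdoor path.
No other singleton works — e.g. {ParentEd} leaves P3 open — so {Neighborhood} is the unique smallest valid adjustment set.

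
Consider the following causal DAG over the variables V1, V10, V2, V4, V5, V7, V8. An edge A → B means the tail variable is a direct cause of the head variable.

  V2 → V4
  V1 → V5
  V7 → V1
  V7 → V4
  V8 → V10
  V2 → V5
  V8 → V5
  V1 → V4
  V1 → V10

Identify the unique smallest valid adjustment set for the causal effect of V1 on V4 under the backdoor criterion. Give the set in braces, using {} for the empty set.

Variables eligible for adjustment (non-descendants of V1, excluding V1 and V4): {V2, V7, V8}.
Backdoor paths from V1 to V4:
  P1: V1 <- V7 -> V4
The empty set is not sufficient: P1 (V1 <- V7 -> V4) has no collider blocking it and no conditioned non-collider, so it is open.
Try {V7}:
  P1: blocked at fork node V7 ∈ conditioning set.
{V7} contains no descendant of V1 and blocks every backdoor path.
No other singleton works — e.g. {V2} leaves P1 open — so {V7} is the unique smallest valid adjustment set.

{V7}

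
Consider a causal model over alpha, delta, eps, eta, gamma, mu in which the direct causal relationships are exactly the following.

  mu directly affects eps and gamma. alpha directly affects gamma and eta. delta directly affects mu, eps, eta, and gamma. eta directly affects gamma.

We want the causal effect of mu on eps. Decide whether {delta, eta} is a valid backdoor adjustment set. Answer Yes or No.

Backdoor paths from mu to eps (paths whose first edge points into mu):
  P1: mu <- delta -> eps
Condition 1 (no descendant of mu in the set): holds — descendants of mu are {eps, gamma}; none are in {delta, eta}.
Condition 2 (every backdoor path blocked by {delta, eta}):
  P1: blocked at fork node delta ∈ conditioning set.
{delta, eta} satisfies the backdoor criterion.

Yes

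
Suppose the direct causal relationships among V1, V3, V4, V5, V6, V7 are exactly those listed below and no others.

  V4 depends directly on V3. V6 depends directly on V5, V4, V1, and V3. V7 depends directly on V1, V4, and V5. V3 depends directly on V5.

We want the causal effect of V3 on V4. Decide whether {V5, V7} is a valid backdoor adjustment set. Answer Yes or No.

No

Backdoor paths from V3 to V4 (paths whose first edge points into V3):
  P1: V3 <- V5 -> V6 <- V1 -> V7 <- V4
  P2: V3 <- V5 -> V6 <- V4
  P3: V3 <- V5 -> V7 <- V1 -> V6 <- V4
  P4: V3 <- V5 -> V7 <- V4
Condition 1 (no descendant of V3 in the set): FAILS — V7 is a descendant of V3.
Condition 2 (every backdoor path blocked by {V5, V7}):
  P1: blocked at fork node V5 ∈ conditioning set.
  P2: blocked at fork node V5 ∈ conditioning set.
  P3: blocked at fork node V5 ∈ conditioning set.
  P4: blocked at fork node V5 ∈ conditioning set.
{V5, V7} does not satisfy the backdoor criterion.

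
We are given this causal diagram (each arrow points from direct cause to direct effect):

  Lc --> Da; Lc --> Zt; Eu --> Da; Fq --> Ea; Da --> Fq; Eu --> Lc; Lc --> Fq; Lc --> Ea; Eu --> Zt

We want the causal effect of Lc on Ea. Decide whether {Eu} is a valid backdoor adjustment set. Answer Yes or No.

Backdoor paths from Lc to Ea (paths whose first edge points into Lc):
  P1: Lc <- Eu -> Da -> Fq -> Ea
Condition 1 (no descendant of Lc in the set): holds — descendants of Lc are {Da, Ea, Fq, Zt}; none are in {Eu}.
Condition 2 (every backdoor path blocked by {Eu}):
  P1: blocked at fork node Eu ∈ conditioning set.
{Eu} satisfies the backdoor criterion.

Yes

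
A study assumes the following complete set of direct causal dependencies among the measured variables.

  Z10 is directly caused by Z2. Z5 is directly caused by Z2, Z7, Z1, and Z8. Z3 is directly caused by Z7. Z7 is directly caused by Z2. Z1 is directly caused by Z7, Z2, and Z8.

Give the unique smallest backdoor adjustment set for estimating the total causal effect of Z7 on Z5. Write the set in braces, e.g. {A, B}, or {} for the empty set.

{Z2}

Variables eligible for adjustment (non-descendants of Z7, excluding Z7 and Z5): {Z10, Z2, Z8}.
Backdoor paths from Z7 to Z5:
  P1: Z7 <- Z2 -> Z1 <- Z8 -> Z5
  P2: Z7 <- Z2 -> Z1 -> Z5
  P3: Z7 <- Z2 -> Z5
The empty set is not sufficient: P2 (Z7 <- Z2 -> Z1 -> Z5) has no collider blocking it and no conditioned non-collider, so it is open.
Try {Z2}:
  P1: blocked at fork node Z2 ∈ conditioning set.
  P2: blocked at fork node Z2 ∈ conditioning set.
  P3: blocked at fork node Z2 ∈ conditioning set.
{Z2} contains no descendant of Z7 and blocks every backdoor path.
No other singleton works — e.g. {Z8} leaves P2 open — so {Z2} is the unique smallest valid adjustment set.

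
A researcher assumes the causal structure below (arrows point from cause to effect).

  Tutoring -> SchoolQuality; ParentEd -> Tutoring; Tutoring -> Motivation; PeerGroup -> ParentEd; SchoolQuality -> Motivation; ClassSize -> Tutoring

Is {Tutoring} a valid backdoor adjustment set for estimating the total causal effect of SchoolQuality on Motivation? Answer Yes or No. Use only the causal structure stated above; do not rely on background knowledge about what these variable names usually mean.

Yes

Backdoor paths from SchoolQuality to Motivation (paths whose first edge points into SchoolQuality):
  P1: SchoolQuality <- Tutoring -> Motivation
Condition 1 (no descendant of SchoolQuality in the set): holds — descendants of SchoolQuality are {Motivation}; none are in {Tutoring}.
Condition 2 (every backdoor path blocked by {Tutoring}):
  P1: blocked at fork node Tutoring ∈ conditioning set.
{Tutoring} satisfies the backdoor criterion.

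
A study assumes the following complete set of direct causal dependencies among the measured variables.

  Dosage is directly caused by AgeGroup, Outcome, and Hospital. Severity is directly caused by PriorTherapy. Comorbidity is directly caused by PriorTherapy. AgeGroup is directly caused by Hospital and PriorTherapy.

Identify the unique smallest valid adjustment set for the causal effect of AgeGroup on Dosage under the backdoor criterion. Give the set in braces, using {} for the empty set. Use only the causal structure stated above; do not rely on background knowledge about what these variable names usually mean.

Variables eligible for adjustment (non-descendants of AgeGroup, excluding AgeGroup and Dosage): {Comorbidity, Hospital, Outcome, PriorTherapy, Severity}.
Backdoor paths from AgeGroup to Dosage:
  P1: AgeGroup <- Hospital -> Dosage
The empty set is not sufficient: P1 (AgeGroup <- Hospital -> Dosage) has no collider blocking it and no conditioned non-collider, so it is open.
Try {Hospital}:
  P1: blocked at fork node Hospital ∈ conditioning set.
{Hospital} contains no descendant of AgeGroup and blocks every backdoor path.
No other singleton works — e.g. {PriorTherapy} leaves P1 open — so {Hospital} is the unique smallest valid adjustment set.

{Hospital}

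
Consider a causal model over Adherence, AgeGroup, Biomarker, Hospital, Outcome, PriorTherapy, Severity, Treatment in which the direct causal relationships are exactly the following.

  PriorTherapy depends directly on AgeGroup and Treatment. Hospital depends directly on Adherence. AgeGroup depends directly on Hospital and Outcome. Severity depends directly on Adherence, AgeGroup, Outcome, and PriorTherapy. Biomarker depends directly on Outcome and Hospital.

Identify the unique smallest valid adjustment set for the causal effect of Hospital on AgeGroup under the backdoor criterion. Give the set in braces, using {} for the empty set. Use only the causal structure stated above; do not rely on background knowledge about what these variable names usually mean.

Variables eligible for adjustment (non-descendants of Hospital, excluding Hospital and AgeGroup): {Adherence, Outcome, Treatment}.
Backdoor paths from Hospital to AgeGroup:
  P1: Hospital <- Adherence -> Severity <- Outcome -> AgeGroup
  P2: Hospital <- Adherence -> Severity <- AgeGroup
  P3: Hospital <- Adherence -> Severity <- PriorTherapy <- AgeGroup
Each backdoor path contains an unconditioned collider, so every path is already blocked with the empty conditioning set:
  P1: blocked at collider Severity (neither it nor any descendant is in the conditioning set).
  P2: blocked at collider Severity (neither it nor any descendant is in the conditioning set).
  P3: blocked at collider Severity (neither it nor any descendant is in the conditioning set).
The empty set is therefore the unique smallest valid set.

{}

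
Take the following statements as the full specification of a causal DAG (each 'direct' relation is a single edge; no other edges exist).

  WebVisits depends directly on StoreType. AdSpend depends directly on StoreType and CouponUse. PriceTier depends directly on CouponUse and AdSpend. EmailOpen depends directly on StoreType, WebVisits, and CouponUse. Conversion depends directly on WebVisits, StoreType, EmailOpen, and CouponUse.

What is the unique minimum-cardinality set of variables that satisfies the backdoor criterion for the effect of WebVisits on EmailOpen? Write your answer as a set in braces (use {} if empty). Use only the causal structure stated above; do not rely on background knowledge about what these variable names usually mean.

{StoreType}

Variables eligible for adjustment (non-descendants of WebVisits, excluding WebVisits and EmailOpen): {AdSpend, CouponUse, PriceTier, StoreType}.
Backdoor paths from WebVisits to EmailOpen:
  P1: WebVisits <- StoreType -> AdSpend <- CouponUse -> EmailOpen
  P2: WebVisits <- StoreType -> AdSpend <- CouponUse -> Conversion <- EmailOpen
  P3: WebVisits <- StoreType -> AdSpend -> PriceTier <- CouponUse -> EmailOpen
  P4: WebVisits <- StoreType -> AdSpend -> PriceTier <- CouponUse -> Conversion <- EmailOpen
  P5: WebVisits <- StoreType -> EmailOpen
  P6: WebVisits <- StoreType -> Conversion <- CouponUse -> EmailOpen
  P7: WebVisits <- StoreType -> Conversion <- EmailOpen
The empty set is not sufficient: P5 (WebVisits <- StoreType -> EmailOpen) has no collider blocking it and no conditioned non-collider, so it is open.
Try {StoreType}:
  P1: blocked at fork node StoreType ∈ conditioning set.
  P2: blocked at fork node StoreType ∈ conditioning set.
  P3: blocked at fork node StoreType ∈ conditioning set.
  P4: blocked at fork node StoreType ∈ conditioning set.
  P5: blocked at fork node StoreType ∈ conditioning set.
  P6: blocked at fork node StoreType ∈ conditioning set.
  P7: blocked at fork node StoreType ∈ conditioning set.
{StoreType} contains no descendant of WebVisits and blocks every backdoor path.
No other singleton works — e.g. {CouponUse} leaves P5 open — so {StoreType} is the unique smallest valid adjustment set.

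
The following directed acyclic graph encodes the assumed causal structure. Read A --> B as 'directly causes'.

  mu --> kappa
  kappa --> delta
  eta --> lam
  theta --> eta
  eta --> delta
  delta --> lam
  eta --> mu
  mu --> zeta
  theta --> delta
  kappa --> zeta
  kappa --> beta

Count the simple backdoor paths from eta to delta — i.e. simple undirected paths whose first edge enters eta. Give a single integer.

1

A backdoor path from eta to delta is any simple undirected path whose first edge points into eta (i.e. leaves eta via a parent).
Parents of eta: {theta}.
Enumerating:
  P1: eta <- theta -> delta
That exhausts the simple backdoor paths. Count: 1.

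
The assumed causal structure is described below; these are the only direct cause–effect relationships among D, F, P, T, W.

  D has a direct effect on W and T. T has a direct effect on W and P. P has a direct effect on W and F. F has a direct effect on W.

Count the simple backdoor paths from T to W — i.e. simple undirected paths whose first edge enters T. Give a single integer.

1

A backdoor path from T to W is any simple undirected path whose first edge points into T (i.e. leaves T via a parent).
Parents of T: {D}.
Enumerating:
  P1: T <- D -> W
That exhausts the simple backdoor paths. Count: 1.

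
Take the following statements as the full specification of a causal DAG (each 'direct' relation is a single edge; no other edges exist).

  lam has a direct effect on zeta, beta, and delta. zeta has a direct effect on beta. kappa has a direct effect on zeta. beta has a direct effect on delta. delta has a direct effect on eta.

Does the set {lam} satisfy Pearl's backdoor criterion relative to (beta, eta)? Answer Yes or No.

Yes

Backdoor paths from beta to eta (paths whose first edge points into beta):
  P1: beta <- lam -> delta -> eta
  P2: beta <- zeta <- lam -> delta -> eta
Condition 1 (no descendant of beta in the set): holds — descendants of beta are {delta, eta}; none are in {lam}.
Condition 2 (every backdoor path blocked by {lam}):
  P1: blocked at fork node lam ∈ conditioning set.
  P2: blocked at fork node lam ∈ conditioning set.
{lam} satisfies the backdoor criterion.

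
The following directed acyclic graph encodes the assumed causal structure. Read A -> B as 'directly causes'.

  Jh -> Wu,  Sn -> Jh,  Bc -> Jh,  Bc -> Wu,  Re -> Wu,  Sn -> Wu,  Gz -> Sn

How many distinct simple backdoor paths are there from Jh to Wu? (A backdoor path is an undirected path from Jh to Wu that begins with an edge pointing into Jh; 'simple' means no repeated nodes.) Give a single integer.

A backdoor path from Jh to Wu is any simple undirected path whose first edge points into Jh (i.e. leaves Jh via a parent).
Parents of Jh: {Bc, Sn}.
Enumerating:
  P1: Jh <- Bc -> Wu
  P2: Jh <- Sn -> Wu
That exhausts the simple backdoor paths. Count: 2.

2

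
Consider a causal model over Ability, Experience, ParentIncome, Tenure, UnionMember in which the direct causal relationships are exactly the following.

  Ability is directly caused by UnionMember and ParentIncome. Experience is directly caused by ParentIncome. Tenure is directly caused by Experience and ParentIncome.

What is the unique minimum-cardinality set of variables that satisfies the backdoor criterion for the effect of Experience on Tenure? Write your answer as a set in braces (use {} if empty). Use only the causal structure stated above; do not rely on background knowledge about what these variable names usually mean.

{ParentIncome}

Variables eligible for adjustment (non-descendants of Experience, excluding Experience and Tenure): {Ability, ParentIncome, UnionMember}.
Backdoor paths from Experience to Tenure:
  P1: Experience <- ParentIncome -> Tenure
The empty set is not sufficient: P1 (Experience <- ParentIncome -> Tenure) has no collider blocking it and no conditioned non-collider, so it is open.
Try {ParentIncome}:
  P1: blocked at fork node ParentIncome ∈ conditioning set.
{ParentIncome} contains no descendant of Experience and blocks every backdoor path.
No other singleton works — e.g. {UnionMember} leaves P1 open — so {ParentIncome} is the unique smallest valid adjustment set.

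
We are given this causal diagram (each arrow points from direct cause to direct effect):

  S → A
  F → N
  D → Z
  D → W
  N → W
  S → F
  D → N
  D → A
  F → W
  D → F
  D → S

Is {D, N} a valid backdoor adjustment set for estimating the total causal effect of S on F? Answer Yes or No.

No

Backdoor paths from S to F (paths whose first edge points into S):
  P1: S <- D -> F
  P2: S <- D -> N <- F
  P3: S <- D -> N -> W <- F
  P4: S <- D -> W <- F
  P5: S <- D -> W <- N <- F
Condition 1 (no descendant of S in the set): FAILS — N is a descendant of S.
Condition 2 (every backdoor path blocked by {D, N}):
  P1: blocked at fork node D ∈ conditioning set.
  P2: blocked at fork node D ∈ conditioning set.
  P3: blocked at fork node D ∈ conditioning set.
  P4: blocked at fork node D ∈ conditioning set.
  P5: blocked at fork node D ∈ conditioning set.
{D, N} does not satisfy the backdoor criterion.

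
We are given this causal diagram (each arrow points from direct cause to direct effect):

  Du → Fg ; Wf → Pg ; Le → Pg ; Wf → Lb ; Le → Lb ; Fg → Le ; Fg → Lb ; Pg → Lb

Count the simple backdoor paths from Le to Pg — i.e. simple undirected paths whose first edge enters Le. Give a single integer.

2

A backdoor path from Le to Pg is any simple undirected path whose first edge points into Le (i.e. leaves Le via a parent).
Parents of Le: {Fg}.
Enumerating:
  P1: Le <- Fg -> Lb <- Wf -> Pg
  P2: Le <- Fg -> Lb <- Pg
That exhausts the simple backdoor paths. Count: 2.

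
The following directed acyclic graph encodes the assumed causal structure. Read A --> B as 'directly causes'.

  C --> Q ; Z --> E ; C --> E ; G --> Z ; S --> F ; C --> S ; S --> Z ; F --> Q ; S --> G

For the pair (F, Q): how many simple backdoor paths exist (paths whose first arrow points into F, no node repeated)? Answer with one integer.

3

A backdoor path from F to Q is any simple undirected path whose first edge points into F (i.e. leaves F via a parent).
Parents of F: {S}.
Enumerating:
  P1: F <- S <- C -> Q
  P2: F <- S -> G -> Z -> E <- C -> Q
  P3: F <- S -> Z -> E <- C -> Q
That exhausts the simple backdoor paths. Count: 3.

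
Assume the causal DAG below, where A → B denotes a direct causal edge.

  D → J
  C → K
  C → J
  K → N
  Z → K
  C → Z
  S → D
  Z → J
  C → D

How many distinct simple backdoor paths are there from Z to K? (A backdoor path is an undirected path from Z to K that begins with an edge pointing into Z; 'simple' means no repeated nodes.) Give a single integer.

1

A backdoor path from Z to K is any simple undirected path whose first edge points into Z (i.e. leaves Z via a parent).
Parents of Z: {C}.
Enumerating:
  P1: Z <- C -> K
That exhausts the simple backdoor paths. Count: 1.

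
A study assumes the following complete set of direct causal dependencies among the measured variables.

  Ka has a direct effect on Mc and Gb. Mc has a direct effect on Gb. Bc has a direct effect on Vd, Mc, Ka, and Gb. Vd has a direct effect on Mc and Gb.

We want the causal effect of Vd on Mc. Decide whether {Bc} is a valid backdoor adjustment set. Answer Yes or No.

Yes

Backdoor paths from Vd to Mc (paths whose first edge points into Vd):
  P1: Vd <- Bc -> Ka -> Mc
  P2: Vd <- Bc -> Ka -> Gb <- Mc
  P3: Vd <- Bc -> Mc
  P4: Vd <- Bc -> Gb <- Ka -> Mc
  P5: Vd <- Bc -> Gb <- Mc
Condition 1 (no descendant of Vd in the set): holds — descendants of Vd are {Gb, Mc}; none are in {Bc}.
Condition 2 (every backdoor path blocked by {Bc}):
  P1: blocked at fork node Bc ∈ conditioning set.
  P2: blocked at fork node Bc ∈ conditioning set.
  P3: blocked at fork node Bc ∈ conditioning set.
  P4: blocked at fork node Bc ∈ conditioning set.
  P5: blocked at fork node Bc ∈ conditioning set.
{Bc} satisfies the backdoor criterion.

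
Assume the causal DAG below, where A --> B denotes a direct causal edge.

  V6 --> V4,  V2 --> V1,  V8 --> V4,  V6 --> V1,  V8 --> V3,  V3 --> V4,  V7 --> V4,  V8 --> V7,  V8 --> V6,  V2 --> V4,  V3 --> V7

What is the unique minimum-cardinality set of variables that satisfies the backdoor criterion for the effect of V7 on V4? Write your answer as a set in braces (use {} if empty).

{V3, V8}

Variables eligible for adjustment (non-descendants of V7, excluding V7 and V4): {V1, V2, V3, V6, V8}.
Backdoor paths from V7 to V4:
  P1: V7 <- V8 -> V6 -> V1 <- V2 -> V4
  P2: V7 <- V8 -> V6 -> V4
  P3: V7 <- V8 -> V3 -> V4
  P4: V7 <- V8 -> V4
  P5: V7 <- V3 <- V8 -> V6 -> V1 <- V2 -> V4
  P6: V7 <- V3 <- V8 -> V6 -> V4
  P7: V7 <- V3 <- V8 -> V4
  P8: V7 <- V3 -> V4
The empty set is not sufficient: P2 (V7 <- V8 -> V6 -> V4) has no collider blocking it and no conditioned non-collider, so it is open.
Try {V3, V8}:
  P1: blocked at fork node V8 ∈ conditioning set.
  P2: blocked at fork node V8 ∈ conditioning set.
  P3: blocked at fork node V8 ∈ conditioning set.
  P4: blocked at fork node V8 ∈ conditioning set.
  P5: blocked at chain node V3 ∈ conditioning set.
  P6: blocked at chain node V3 ∈ conditioning set.
  P7: blocked at chain node V3 ∈ conditioning set.
  P8: blocked at fork node V3 ∈ conditioning set.
{V3, V8} contains no descendant of V7 and blocks every backdoor path.
Every element of {V3, V8} is needed (dropping V3 leaves P8 open; dropping V8 leaves P2 open), so no proper subset is valid.
Among all size-2 subsets of the eligible variables, only {V3, V8} blocks every backdoor path, so it is the unique smallest valid adjustment set.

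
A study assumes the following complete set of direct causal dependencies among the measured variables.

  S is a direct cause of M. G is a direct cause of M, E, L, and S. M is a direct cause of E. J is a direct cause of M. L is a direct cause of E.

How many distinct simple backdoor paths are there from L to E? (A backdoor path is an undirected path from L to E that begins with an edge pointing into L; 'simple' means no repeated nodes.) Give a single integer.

A backdoor path from L to E is any simple undirected path whose first edge points into L (i.e. leaves L via a parent).
Parents of L: {G}.
Enumerating:
  P1: L <- G -> S -> M -> E
  P2: L <- G -> M -> E
  P3: L <- G -> E
That exhausts the simple backdoor paths. Count: 3.

3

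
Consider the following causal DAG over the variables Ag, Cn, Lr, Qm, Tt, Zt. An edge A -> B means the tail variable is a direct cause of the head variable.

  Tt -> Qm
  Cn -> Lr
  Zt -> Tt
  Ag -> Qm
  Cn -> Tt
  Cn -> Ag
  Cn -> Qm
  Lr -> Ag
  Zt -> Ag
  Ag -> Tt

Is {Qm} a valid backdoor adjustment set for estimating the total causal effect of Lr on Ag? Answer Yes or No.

Backdoor paths from Lr to Ag (paths whose first edge points into Lr):
  P1: Lr <- Cn -> Ag
  P2: Lr <- Cn -> Tt <- Zt -> Ag
  P3: Lr <- Cn -> Tt <- Ag
  P4: Lr <- Cn -> Tt -> Qm <- Ag
  P5: Lr <- Cn -> Qm <- Ag
  P6: Lr <- Cn -> Qm <- Tt <- Zt -> Ag
  P7: Lr <- Cn -> Qm <- Tt <- Ag
Condition 1 (no descendant of Lr in the set): FAILS — Qm is a descendant of Lr.
Condition 2 (every backdoor path blocked by {Qm}):
  P1: open — no interior node is in the conditioning set.
  P2: open — collider(s) Tt are conditioned on (or have a conditioned descendant) and no non-collider on the path is in the set.
  P3: open — collider(s) Tt are conditioned on (or have a conditioned descendant) and no non-collider on the path is in the set.
  P4: open — collider(s) Qm are conditioned on (or have a conditioned descendant) and no non-collider on the path is in the set.
  P5: open — collider(s) Qm are conditioned on (or have a conditioned descendant) and no non-collider on the path is in the set.
  P6: open — collider(s) Qm are conditioned on (or have a conditioned descendant) and no non-collider on the path is in the set.
  P7: open — collider(s) Qm are conditioned on (or have a conditioned descendant) and no non-collider on the path is in the set.
{Qm} does not satisfy the backdoor criterion.

No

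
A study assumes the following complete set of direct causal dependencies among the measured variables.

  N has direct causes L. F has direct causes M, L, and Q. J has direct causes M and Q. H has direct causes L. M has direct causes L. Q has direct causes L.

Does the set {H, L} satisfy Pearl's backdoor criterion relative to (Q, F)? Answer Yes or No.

Backdoor paths from Q to F (paths whose first edge points into Q):
  P1: Q <- L -> M -> F
  P2: Q <- L -> F
Condition 1 (no descendant of Q in the set): holds — descendants of Q are {F, J}; none are in {H, L}.
Condition 2 (every backdoor path blocked by {H, L}):
  P1: blocked at fork node L ∈ conditioning set.
  P2: blocked at fork node L ∈ conditioning set.
{H, L} satisfies the backdoor criterion.

Yes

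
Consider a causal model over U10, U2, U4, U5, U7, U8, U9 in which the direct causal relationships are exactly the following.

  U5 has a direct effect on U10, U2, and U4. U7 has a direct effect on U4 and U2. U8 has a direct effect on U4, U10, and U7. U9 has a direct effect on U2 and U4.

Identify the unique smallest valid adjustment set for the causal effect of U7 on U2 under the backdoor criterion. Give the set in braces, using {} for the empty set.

{}

Variables eligible for adjustment (non-descendants of U7, excluding U7 and U2): {U10, U5, U8, U9}.
Backdoor paths from U7 to U2:
  P1: U7 <- U8 -> U4 <- U9 -> U2
  P2: U7 <- U8 -> U4 <- U5 -> U2
  P3: U7 <- U8 -> U10 <- U5 -> U4 <- U9 -> U2
  P4: U7 <- U8 -> U10 <- U5 -> U2
Each backdoor path contains an unconditioned collider, so every path is already blocked with the empty conditioning set:
  P1: blocked at collider U4 (neither it nor any descendant is in the conditioning set).
  P2: blocked at collider U4 (neither it nor any descendant is in the conditioning set).
  P3: blocked at collider U10 (neither it nor any descendant is in the conditioning set).
  P4: blocked at collider U10 (neither it nor any descendant is in the conditioning set).
The empty set is therefore the unique smallest valid set.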